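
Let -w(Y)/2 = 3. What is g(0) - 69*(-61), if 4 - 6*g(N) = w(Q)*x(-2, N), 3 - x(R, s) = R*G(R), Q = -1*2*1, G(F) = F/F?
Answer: 12644/3 ≈ 4214.7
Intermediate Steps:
G(F) = 1
Q = -2 (Q = -2*1 = -2)
x(R, s) = 3 - R
w(Y) = -6 (w(Y) = -2*3 = -6)
g(N) = 17/3 (g(N) = ⅔ - (-1)*(3 - 1*(-2)) = ⅔ - (-1)*(3 + 2) = ⅔ - (-1)*5 = ⅔ - ⅙*(-30) = ⅔ + 5 = 17/3)
g(0) - 69*(-61) = 17/3 - 69*(-61) = 17/3 + 4209 = 12644/3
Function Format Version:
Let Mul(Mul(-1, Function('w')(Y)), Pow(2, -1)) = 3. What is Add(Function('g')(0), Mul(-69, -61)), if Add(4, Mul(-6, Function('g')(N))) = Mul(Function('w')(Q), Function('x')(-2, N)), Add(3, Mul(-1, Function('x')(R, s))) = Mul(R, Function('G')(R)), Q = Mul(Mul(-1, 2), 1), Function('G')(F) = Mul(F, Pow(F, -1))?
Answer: Rational(12644, 3) ≈ 4214.7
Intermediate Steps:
Function('G')(F) = 1
Q = -2 (Q = Mul(-2, 1) = -2)
Function('x')(R, s) = Add(3, Mul(-1, R)) (Function('x')(R, s) = Add(3, Mul(-1, Mul(R, 1))) = Add(3, Mul(-1, R)))
Function('w')(Y) = -6 (Function('w')(Y) = Mul(-2, 3) = -6)
Function('g')(N) = Rational(17, 3) (Function('g')(N) = Add(Rational(2, 3), Mul(Rational(-1, 6), Mul(-6, Add(3, Mul(-1, -2))))) = Add(Rational(2, 3), Mul(Rational(-1, 6), Mul(-6, Add(3, 2)))) = Add(Rational(2, 3), Mul(Rational(-1, 6), Mul(-6, 5))) = Add(Rational(2, 3), Mul(Rational(-1, 6), -30)) = Add(Rational(2, 3), 5) = Rational(17, 3))
Add(Function('g')(0), Mul(-69, -61)) = Add(Rational(17, 3), Mul(-69, -61)) = Add(Rational(17, 3), 4209) = Rational(12644, 3)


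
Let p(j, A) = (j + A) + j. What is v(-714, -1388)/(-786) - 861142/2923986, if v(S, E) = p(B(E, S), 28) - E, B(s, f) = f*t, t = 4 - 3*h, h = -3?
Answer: 4121971193/191521083 ≈ 21.522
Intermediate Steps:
t = 13 (t = 4 - 3*(-3) = 4 + 9 = 13)
B(s, f) = 13*f (B(s, f) = f*13 = 13*f)
p(j, A) = A + 2*j (p(j, A) = (A + j) + j = A + 2*j)
v(S, E) = 28 - E + 26*S (v(S, E) = (28 + 2*(13*S)) - E = (28 + 26*S) - E = 28 - E + 26*S)
v(-714, -1388)/(-786) - 861142/2923986 = (28 - 1*(-1388) + 26*(-714))/(-786) - 861142/2923986 = (28 + 1388 - 18564)*(-1/786) - 861142*1/2923986 = -17148*(-1/786) - 430571/1461993 = 2858/131 - 430571/1461993 = 4121971193/191521083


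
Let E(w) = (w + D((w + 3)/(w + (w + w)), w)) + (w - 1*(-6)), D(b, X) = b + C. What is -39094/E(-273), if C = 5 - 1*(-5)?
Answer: 1778777/24100 ≈ 73.808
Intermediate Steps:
C = 10 (C = 5 + 5 = 10)
D(b, X) = 10 + b (D(b, X) = b + 10 = 10 + b)
E(w) = 16 + 2*w + (3 + w)/(3*w) (E(w) = (w + (10 + (w + 3)/(w + (w + w)))) + (w - 1*(-6)) = (w + (10 + (3 + w)/(w + 2*w))) + (w + 6) = (w + (10 + (3 + w)/((3*w)))) + (6 + w) = (w + (10 + (3 + w)*(1/(3*w)))) + (6 + w) = (w + (10 + (3 + w)/(3*w))) + (6 + w) = (10 + w + (3 + w)/(3*w)) + (6 + w) = 16 + 2*w + (3 + w)/(3*w))
-39094/E(-273) = -39094/(49/3 + 1/(-273) + 2*(-273)) = -39094/(49/3 - 1/273 - 546) = -39094/(-48200/91) = -39094*(-91/48200) = 1778777/24100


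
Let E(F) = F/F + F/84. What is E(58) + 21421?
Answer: 899753/42 ≈ 21423.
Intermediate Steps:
E(F) = 1 + F/84 (E(F) = 1 + F*(1/84) = 1 + F/84)
E(58) + 21421 = (1 + (1/84)*58) + 21421 = (1 + 29/42) + 21421 = 71/42 + 21421 = 899753/42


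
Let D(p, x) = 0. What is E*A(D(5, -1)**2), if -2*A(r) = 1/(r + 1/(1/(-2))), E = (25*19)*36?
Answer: 4275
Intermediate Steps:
E = 17100 (E = 475*36 = 17100)
A(r) = -1/(2*(-2 + r)) (A(r) = -1/(2*(r + 1/(1/(-2)))) = -1/(2*(r + 1/(-1/2))) = -1/(2*(r - 2)) = -1/(2*(-2 + r)))
E*A(D(5, -1)**2) = 17100*(-1/(-4 + 2*0**2)) = 17100*(-1/(-4 + 2*0)) = 17100*(-1/(-4 + 0)) = 17100*(-1/(-4)) = 17100*(-1*(-1/4)) = 17100*(1/4) = 4275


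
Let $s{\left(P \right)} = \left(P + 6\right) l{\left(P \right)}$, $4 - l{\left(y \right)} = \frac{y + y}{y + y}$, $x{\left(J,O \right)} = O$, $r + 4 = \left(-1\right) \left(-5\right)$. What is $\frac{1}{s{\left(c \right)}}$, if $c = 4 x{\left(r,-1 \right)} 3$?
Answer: $- \frac{1}{18} \approx -0.055556$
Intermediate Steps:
$r = 1$ ($r = -4 - -5 = -4 + 5 = 1$)
$l{\left(y \right)} = 3$ ($l{\left(y \right)} = 4 - \frac{y + y}{y + y} = 4 - \frac{2 y}{2 y} = 4 - 2 y \frac{1}{2 y} = 4 - 1 = 3$)
$c = -12$ ($c = 4 \left(-1\right) 3 = \left(-4\right) 3 = -12$)
$s{\left(P \right)} = 18 + 3 P$ ($s{\left(P \right)} = \left(P + 6\right) 3 = \left(6 + P\right) 3 = 18 + 3 P$)
$\frac{1}{s{\left(c \right)}} = \frac{1}{18 + 3 \left(-12\right)} = \frac{1}{18 - 36} = \frac{1}{-18} = - \frac{1}{18}$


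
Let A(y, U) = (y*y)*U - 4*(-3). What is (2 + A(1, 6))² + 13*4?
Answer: 452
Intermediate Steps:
A(y, U) = 12 + U*y² (A(y, U) = y²*U + 12 = U*y² + 12 = 12 + U*y²)
(2 + A(1, 6))² + 13*4 = (2 + (12 + 6*1²))² + 13*4 = (2 + (12 + 6*1))² + 52 = (2 + (12 + 6))² + 52 = (2 + 18)² + 52 = 20² + 52 = 400 + 52 = 452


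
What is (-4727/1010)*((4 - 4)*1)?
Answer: 0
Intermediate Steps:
(-4727/1010)*((4 - 4)*1) = (-4727*1/1010)*(0*1) = -4727/1010*0 = 0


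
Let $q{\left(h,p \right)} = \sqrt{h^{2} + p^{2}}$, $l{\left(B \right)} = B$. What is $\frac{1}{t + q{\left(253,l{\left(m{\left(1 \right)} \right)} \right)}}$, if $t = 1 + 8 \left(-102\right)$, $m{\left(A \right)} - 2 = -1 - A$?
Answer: $- \frac{1}{562} \approx -0.0017794$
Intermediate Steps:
$m{\left(A \right)} = 1 - A$ ($m{\left(A \right)} = 2 - \left(1 + A\right) = 1 - A$)
$t = -815$ ($t = 1 - 816 = -815$)
$\frac{1}{t + q{\left(253,l{\left(m{\left(1 \right)} \right)} \right)}} = \frac{1}{-815 + \sqrt{253^{2} + \left(1 - 1\right)^{2}}} = \frac{1}{-815 + \sqrt{64009 + \left(1 - 1\right)^{2}}} = \frac{1}{-815 + \sqrt{64009 + 0^{2}}} = \frac{1}{-815 + \sqrt{64009 + 0}} = \frac{1}{-815 + \sqrt{64009}} = \frac{1}{-815 + 253} = \frac{1}{-562} = - \frac{1}{562}$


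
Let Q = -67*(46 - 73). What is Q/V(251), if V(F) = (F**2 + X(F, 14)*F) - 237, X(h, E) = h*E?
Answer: 603/314926 ≈ 0.0019147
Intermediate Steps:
X(h, E) = E*h
Q = 1809 (Q = -67*(-27) = 1809)
V(F) = -237 + 15*F**2 (V(F) = (F**2 + (14*F)*F) - 237 = (F**2 + 14*F**2) - 237 = 15*F**2 - 237 = -237 + 15*F**2)
Q/V(251) = 1809/(-237 + 15*251**2) = 1809/(-237 + 15*63001) = 1809/(-237 + 945015) = 1809/944778 = 1809*(1/944778) = 603/314926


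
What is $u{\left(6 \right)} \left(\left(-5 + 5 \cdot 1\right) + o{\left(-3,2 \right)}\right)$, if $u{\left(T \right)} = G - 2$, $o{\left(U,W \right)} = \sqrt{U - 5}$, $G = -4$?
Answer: $- 12 i \sqrt{2} \approx - 16.971 i$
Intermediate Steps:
$o{\left(U,W \right)} = \sqrt{-5 + U}$
$u{\left(T \right)} = -6$ ($u{\left(T \right)} = -4 - 2 = -6$)
$u{\left(6 \right)} \left(\left(-5 + 5 \cdot 1\right) + o{\left(-3,2 \right)}\right) = - 6 \left(\left(-5 + 5 \cdot 1\right) + \sqrt{-5 - 3}\right) = - 6 \left(\left(-5 + 5\right) + \sqrt{-8}\right) = - 6 \left(0 + 2 i \sqrt{2}\right) = - 6 \cdot 2 i \sqrt{2} = - 12 i \sqrt{2}$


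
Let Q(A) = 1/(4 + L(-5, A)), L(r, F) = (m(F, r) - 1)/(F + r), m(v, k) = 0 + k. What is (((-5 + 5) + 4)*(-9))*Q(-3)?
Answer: -144/19 ≈ -7.5789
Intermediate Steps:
m(v, k) = k
L(r, F) = (-1 + r)/(F + r) (L(r, F) = (r - 1)/(F + r) = (-1 + r)/(F + r))
Q(A) = 1/(4 - 6/(-5 + A)) (Q(A) = 1/(4 + (-1 - 5)/(A - 5)) = 1/(4 - 6/(-5 + A)))
(((-5 + 5) + 4)*(-9))*Q(-3) = (((-5 + 5) + 4)*(-9))*((-5 - 3)/(2*(-13 + 2*(-3)))) = ((0 + 4)*(-9))*((1/2)*(-8)/(-13 - 6)) = (4*(-9))*((1/2)*(-8)/(-19)) = -18*(-1)*(-8)/19 = -36*4/19 = -144/19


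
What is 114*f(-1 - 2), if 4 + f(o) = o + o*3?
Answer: -1824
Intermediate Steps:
f(o) = -4 + 4*o (f(o) = -4 + (o + o*3) = -4 + (o + 3*o) = -4 + 4*o)
114*f(-1 - 2) = 114*(-4 + 4*(-1 - 2)) = 114*(-4 + 4*(-3)) = 114*(-4 - 12) = 114*(-16) = -1824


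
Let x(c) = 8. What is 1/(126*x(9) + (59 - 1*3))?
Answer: 1/1064 ≈ 0.00093985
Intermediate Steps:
1/(126*x(9) + (59 - 1*3)) = 1/(126*8 + (59 - 1*3)) = 1/(1008 + (59 - 3)) = 1/(1008 + 56) = 1/1064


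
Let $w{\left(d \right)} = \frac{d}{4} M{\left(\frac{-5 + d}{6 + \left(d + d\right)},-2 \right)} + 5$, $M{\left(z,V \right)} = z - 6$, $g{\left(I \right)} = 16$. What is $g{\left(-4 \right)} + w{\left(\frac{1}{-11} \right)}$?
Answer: $\frac{677}{32} \approx 21.156$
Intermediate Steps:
$M{\left(z,V \right)} = -6 + z$ ($M{\left(z,V \right)} = z - 6 = -6 + z$)
$w{\left(d \right)} = 5 + \frac{d \left(-6 + \frac{-5 + d}{6 + 2 d}\right)}{4}$ ($w{\left(d \right)} = \frac{d}{4} \left(-6 + \frac{-5 + d}{6 + \left(d + d\right)}\right) + 5 = d \frac{1}{4} \left(-6 + \frac{-5 + d}{6 + 2 d}\right) + 5 = \frac{d}{4} \left(-6 + \frac{-5 + d}{6 + 2 d}\right) + 5 = \frac{d \left(-6 + \frac{-5 + d}{6 + 2 d}\right)}{4} + 5 = 5 + \frac{d \left(-6 + \frac{-5 + d}{6 + 2 d}\right)}{4}$)
$g{\left(-4 \right)} + w{\left(\frac{1}{-11} \right)} = 16 + \frac{120 - \frac{1}{-11} - 11 \left(\frac{1}{-11}\right)^{2}}{8 \left(3 + \frac{1}{-11}\right)} = 16 + \frac{120 - - \frac{1}{11} - 11 \left(- \frac{1}{11}\right)^{2}}{8 \left(3 - \frac{1}{11}\right)} = 16 + \frac{120 + \frac{1}{11} - \frac{1}{11}}{8 \cdot \frac{32}{11}} = 16 + \frac{1}{8} \cdot \frac{11}{32} \left(120 + \frac{1}{11} - \frac{1}{11}\right) = 16 + \frac{1}{8} \cdot \frac{11}{32} \cdot 120 = 16 + \frac{165}{32} = \frac{677}{32}$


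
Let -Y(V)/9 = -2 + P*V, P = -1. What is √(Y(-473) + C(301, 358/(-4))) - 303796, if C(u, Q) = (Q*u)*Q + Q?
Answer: -303796 + √9627027/2 ≈ -3.0224e+5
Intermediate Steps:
C(u, Q) = Q + u*Q² (C(u, Q) = u*Q² + Q = Q + u*Q²)
Y(V) = 18 + 9*V (Y(V) = -9*(-2 - V) = 18 + 9*V)
√(Y(-473) + C(301, 358/(-4))) - 303796 = √((18 + 9*(-473)) + (358/(-4))*(1 + (358/(-4))*301)) - 303796 = √((18 - 4257) + (358*(-¼))*(1 + (358*(-¼))*301)) - 303796 = √(-4239 - 179*(1 - 179/2*301)/2) - 303796 = √(-4239 - 179*(1 - 53879/2)/2) - 303796 = √(-4239 - 179/2*(-53877/2)) - 303796 = √(-4239 + 9643983/4) - 303796 = √(9627027/4) - 303796 = √9627027/2 - 303796 = -303796 + √9627027/2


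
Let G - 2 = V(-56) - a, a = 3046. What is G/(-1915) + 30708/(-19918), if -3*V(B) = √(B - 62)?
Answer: 912286/19071485 + I*√118/5745 ≈ 0.047835 + 0.0018908*I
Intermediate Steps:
V(B) = -√(-62 + B)/3 (V(B) = -√(B - 62)/3 = -√(-62 + B)/3)
G = -3044 - I*√118/3 (G = 2 + (-√(-62 - 56)/3 - 1*3046) = 2 + (-I*√118/3 - 3046) = 2 + (-3046 - I*√118/3) = -3044 - I*√118/3 ≈ -3044.0 - 3.6209*I)
G/(-1915) + 30708/(-19918) = (-3044 - I*√118/3)/(-1915) + 30708/(-19918) = (-3044 - I*√118/3)*(-1/1915) + 30708*(-1/19918) = (3044/1915 + I*√118/5745) - 15354/9959 = 912286/19071485 + I*√118/5745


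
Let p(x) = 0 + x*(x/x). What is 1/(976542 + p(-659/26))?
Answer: 26/25389433 ≈ 1.0240e-6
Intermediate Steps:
p(x) = x (p(x) = 0 + x*1 = 0 + x = x)
1/(976542 + p(-659/26)) = 1/(976542 - 659/26) = 1/(25389433/26) = 26/25389433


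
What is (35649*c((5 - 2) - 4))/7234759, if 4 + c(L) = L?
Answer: -178245/7234759 ≈ -0.024637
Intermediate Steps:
c(L) = -4 + L
(35649*c((5 - 2) - 4))/7234759 = (35649*(-4 + ((5 - 2) - 4)))/7234759 = (35649*(-4 + (3 - 4)))*(1/7234759) = (35649*(-4 - 1))*(1/7234759) = (35649*(-5))*(1/7234759) = -178245*1/7234759 = -178245/7234759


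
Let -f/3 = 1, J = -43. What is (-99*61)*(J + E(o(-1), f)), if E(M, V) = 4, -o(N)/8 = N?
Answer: 235521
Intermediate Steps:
o(N) = -8*N
f = -3 (f = -3*1 = -3)
(-99*61)*(J + E(o(-1), f)) = (-99*61)*(-43 + 4) = -6039*(-39) = 235521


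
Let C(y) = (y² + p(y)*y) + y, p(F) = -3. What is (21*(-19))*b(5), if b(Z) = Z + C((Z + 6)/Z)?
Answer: -54264/25 ≈ -2170.6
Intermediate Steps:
C(y) = y² - 2*y (C(y) = (y² - 3*y) + y = y² - 2*y)
b(Z) = Z + (-2 + (6 + Z)/Z)*(6 + Z)/Z (b(Z) = Z + ((Z + 6)/Z)*(-2 + (Z + 6)/Z) = Z + ((6 + Z)/Z)*(-2 + (6 + Z)/Z) = Z + (-2 + (6 + Z)/Z)*(6 + Z)/Z)
(21*(-19))*b(5) = (21*(-19))*(-1 + 5 + 36/5²) = -399*(-1 + 5 + 36*(1/25)) = -399*(-1 + 5 + 36/25) = -399*136/25 = -54264/25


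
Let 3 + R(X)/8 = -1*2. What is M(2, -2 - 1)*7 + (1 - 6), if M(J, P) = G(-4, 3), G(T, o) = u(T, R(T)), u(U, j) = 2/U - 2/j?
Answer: -163/20 ≈ -8.1500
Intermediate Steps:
R(X) = -40 (R(X) = -24 + 8*(-1*2) = -24 + 8*(-2) = -24 - 16 = -40)
u(U, j) = -2/j + 2/U
G(T, o) = 1/20 + 2/T (G(T, o) = -2/(-40) + 2/T = -2*(-1/40) + 2/T = 1/20 + 2/T)
M(J, P) = -9/20 (M(J, P) = (1/20)*(40 - 4)/(-4) = (1/20)*(-¼)*36 = -9/20)
M(2, -2 - 1)*7 + (1 - 6) = -9/20*7 + (1 - 6) = -63/20 - 5 = -163/20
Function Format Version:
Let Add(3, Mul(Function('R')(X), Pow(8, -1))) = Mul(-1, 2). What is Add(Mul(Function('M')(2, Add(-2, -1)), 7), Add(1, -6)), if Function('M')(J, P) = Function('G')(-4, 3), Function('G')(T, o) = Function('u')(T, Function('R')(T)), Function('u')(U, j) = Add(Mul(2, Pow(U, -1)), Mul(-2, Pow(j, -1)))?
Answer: Rational(-163, 20) ≈ -8.1500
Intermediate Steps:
Function('R')(X) = -40 (Function('R')(X) = Add(-24, Mul(8, Mul(-1, 2))) = Add(-24, Mul(8, -2)) = Add(-24, -16) = -40)
Function('u')(U, j) = Add(Mul(-2, Pow(j, -1)), Mul(2, Pow(U, -1)))
Function('G')(T, o) = Add(Rational(1, 20), Mul(2, Pow(T, -1))) (Function('G')(T, o) = Add(Mul(-2, Pow(-40, -1)), Mul(2, Pow(T, -1))) = Add(Mul(-2, Rational(-1, 40)), Mul(2, Pow(T, -1))) = Add(Rational(1, 20), Mul(2, Pow(T, -1))))
Function('M')(J, P) = Rational(-9, 20) (Function('M')(J, P) = Mul(Rational(1, 20), Pow(-4, -1), Add(40, -4)) = Mul(Rational(1, 20), Rational(-1, 4), 36) = Rational(-9, 20))
Add(Mul(Function('M')(2, Add(-2, -1)), 7), Add(1, -6)) = Add(Mul(Rational(-9, 20), 7), Add(1, -6)) = Add(Rational(-63, 20), -5) = Rational(-163, 20)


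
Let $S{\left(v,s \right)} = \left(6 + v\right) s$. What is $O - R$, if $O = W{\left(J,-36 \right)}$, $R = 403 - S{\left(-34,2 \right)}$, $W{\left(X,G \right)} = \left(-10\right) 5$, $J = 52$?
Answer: $-509$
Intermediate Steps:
$S{\left(v,s \right)} = s \left(6 + v\right)$
$W{\left(X,G \right)} = -50$
$R = 459$ ($R = 403 - 2 \left(6 - 34\right) = 403 - 2 \left(-28\right) = 403 - -56 = 403 + 56 = 459$)
$O = -50$
$O - R = -50 - 459 = -509$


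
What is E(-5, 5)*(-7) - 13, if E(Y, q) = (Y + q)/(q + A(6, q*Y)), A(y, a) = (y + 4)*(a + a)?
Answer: -13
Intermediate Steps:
A(y, a) = 2*a*(4 + y) (A(y, a) = (4 + y)*(2*a) = 2*a*(4 + y))
E(Y, q) = (Y + q)/(q + 20*Y*q) (E(Y, q) = (Y + q)/(q + 2*(q*Y)*(4 + 6)) = (Y + q)/(q + 2*(Y*q)*10) = (Y + q)/(q + 20*Y*q))
E(-5, 5)*(-7) - 13 = ((-5 + 5)/(5*(1 + 20*(-5))))*(-7) - 13 = ((1/5)*0/(1 - 100))*(-7) - 13 = ((1/5)*0/(-99))*(-7) - 13 = ((1/5)*(-1/99)*0)*(-7) - 13 = 0*(-7) - 13 = 0 - 13 = -13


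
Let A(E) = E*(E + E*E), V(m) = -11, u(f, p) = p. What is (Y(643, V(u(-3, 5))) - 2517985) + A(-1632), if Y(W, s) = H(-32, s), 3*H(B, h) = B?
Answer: -13039687619/3 ≈ -4.3466e+9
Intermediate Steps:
H(B, h) = B/3
Y(W, s) = -32/3 (Y(W, s) = (1/3)*(-32) = -32/3)
A(E) = E*(E + E**2)
(Y(643, V(u(-3, 5))) - 2517985) + A(-1632) = (-32/3 - 2517985) + (-1632)**2*(1 - 1632) = -7553987/3 + 2663424*(-1631) = -7553987/3 - 4344044544 = -13039687619/3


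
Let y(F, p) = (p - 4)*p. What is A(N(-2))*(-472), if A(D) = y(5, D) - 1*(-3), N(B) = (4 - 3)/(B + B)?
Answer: -3835/2 ≈ -1917.5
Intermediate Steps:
y(F, p) = p*(-4 + p) (y(F, p) = (-4 + p)*p = p*(-4 + p))
N(B) = 1/(2*B)
A(D) = 3 + D*(-4 + D) (A(D) = D*(-4 + D) - 1*(-3) = D*(-4 + D) + 3 = 3 + D*(-4 + D))
A(N(-2))*(-472) = (3 + ((½)/(-2))*(-4 + (½)/(-2)))*(-472) = (3 + ((½)*(-½))*(-4 + (½)*(-½)))*(-472) = (3 - (-4 - ¼)/4)*(-472) = (3 - ¼*(-17/4))*(-472) = (3 + 17/16)*(-472) = (65/16)*(-472) = -3835/2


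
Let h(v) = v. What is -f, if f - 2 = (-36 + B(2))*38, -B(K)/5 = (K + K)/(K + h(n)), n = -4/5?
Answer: 5998/3 ≈ 1999.3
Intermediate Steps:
n = -⅘ (n = -4*⅕ = -⅘ ≈ -0.80000)
B(K) = -10*K/(-⅘ + K) (B(K) = -5*(K + K)/(K - ⅘) = -5*2*K/(-⅘ + K) = -10*K/(-⅘ + K))
f = -5998/3 (f = 2 + (-36 - 50*2/(-4 + 5*2))*38 = 2 + (-36 - 50*2/(-4 + 10))*38 = 2 + (-36 - 50*2/6)*38 = 2 + (-36 - 50*2*⅙)*38 = 2 + (-36 - 50/3)*38 = 2 - 158/3*38 = 2 - 6004/3 = -5998/3 ≈ -1999.3)
-f = -1*(-5998/3) = 5998/3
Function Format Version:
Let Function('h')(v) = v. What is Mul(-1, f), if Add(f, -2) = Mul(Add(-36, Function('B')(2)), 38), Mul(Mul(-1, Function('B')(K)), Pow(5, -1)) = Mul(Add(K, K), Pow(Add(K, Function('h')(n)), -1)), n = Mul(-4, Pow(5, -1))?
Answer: Rational(5998, 3) ≈ 1999.3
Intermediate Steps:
n = Rational(-4, 5) (n = Mul(-4, Rational(1, 5)) = Rational(-4, 5) ≈ -0.80000)
Function('B')(K) = Mul(-10, K, Pow(Add(Rational(-4, 5), K), -1)) (Function('B')(K) = Mul(-5, Mul(Add(K, K), Pow(Add(K, Rational(-4, 5)), -1))) = Mul(-5, Mul(Mul(2, K), Pow(Add(Rational(-4, 5), K), -1))) = Mul(-5, Mul(2, K, Pow(Add(Rational(-4, 5), K), -1))) = Mul(-10, K, Pow(Add(Rational(-4, 5), K), -1)))
f = Rational(-5998, 3) (f = Add(2, Mul(Add(-36, Mul(-50, 2, Pow(Add(-4, Mul(5, 2)), -1))), 38)) = Add(2, Mul(Add(-36, Mul(-50, 2, Pow(Add(-4, 10), -1))), 38)) = Add(2, Mul(Add(-36, Mul(-50, 2, Pow(6, -1))), 38)) = Add(2, Mul(Add(-36, Mul(-50, 2, Rational(1, 6))), 38)) = Add(2, Mul(Add(-36, Rational(-50, 3)), 38)) = Add(2, Mul(Rational(-158, 3), 38)) = Add(2, Rational(-6004, 3)) = Rational(-5998, 3) ≈ -1999.3)
Mul(-1, f) = Mul(-1, Rational(-5998, 3)) = Rational(5998, 3)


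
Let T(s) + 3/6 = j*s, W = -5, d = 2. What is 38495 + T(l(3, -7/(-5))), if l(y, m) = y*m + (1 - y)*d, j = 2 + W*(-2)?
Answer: 384969/10 ≈ 38497.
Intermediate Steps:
j = 12 (j = 2 - 5*(-2) = 2 + 10 = 12)
l(y, m) = 2 - 2*y + m*y (l(y, m) = y*m + (1 - y)*2 = m*y + (2 - 2*y) = 2 - 2*y + m*y)
T(s) = -1/2 + 12*s
38495 + T(l(3, -7/(-5))) = 38495 + (-1/2 + 12*(2 - 2*3 - 7/(-5)*3)) = 38495 + (-1/2 + 12*(2 - 6 - 7*(-1/5)*3)) = 38495 + (-1/2 + 12*(2 - 6 + (7/5)*3)) = 38495 + (-1/2 + 12*(2 - 6 + 21/5)) = 38495 + (-1/2 + 12*(1/5)) = 38495 + (-1/2 + 12/5) = 38495 + 19/10 = 384969/10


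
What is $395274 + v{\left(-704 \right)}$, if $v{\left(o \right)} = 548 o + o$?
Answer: $8778$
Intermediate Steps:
$v{\left(o \right)} = 549 o$
$395274 + v{\left(-704 \right)} = 395274 + 549 \left(-704\right) = 395274 - 386496 = 8778$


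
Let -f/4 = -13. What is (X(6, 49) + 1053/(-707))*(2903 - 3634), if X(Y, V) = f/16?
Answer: -3639649/2828 ≈ -1287.0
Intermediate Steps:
f = 52 (f = -4*(-13) = 52)
X(Y, V) = 13/4 (X(Y, V) = 52/16 = 52*(1/16) = 13/4)
(X(6, 49) + 1053/(-707))*(2903 - 3634) = (13/4 + 1053/(-707))*(2903 - 3634) = (13/4 + 1053*(-1/707))*(-731) = (13/4 - 1053/707)*(-731) = (4979/2828)*(-731) = -3639649/2828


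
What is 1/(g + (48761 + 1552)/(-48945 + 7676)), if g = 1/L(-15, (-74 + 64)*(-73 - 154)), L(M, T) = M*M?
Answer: -9285525/11279156 ≈ -0.82325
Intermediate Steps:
L(M, T) = M²
g = 1/225 (g = 1/((-15)²) = 1/225 ≈ 0.0044444)
1/(g + (48761 + 1552)/(-48945 + 7676)) = 1/(1/225 + (48761 + 1552)/(-48945 + 7676)) = 1/(1/225 + 50313/(-41269)) = 1/(1/225 + 50313*(-1/41269)) = 1/(1/225 - 50313/41269) = 1/(-11279156/9285525) = -9285525/11279156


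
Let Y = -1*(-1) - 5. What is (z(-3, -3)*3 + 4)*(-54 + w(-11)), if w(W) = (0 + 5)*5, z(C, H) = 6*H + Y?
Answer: 1798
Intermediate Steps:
Y = -4 (Y = 1 - 5 = -4)
z(C, H) = -4 + 6*H (z(C, H) = 6*H - 4 = -4 + 6*H)
w(W) = 25 (w(W) = 5*5 = 25)
(z(-3, -3)*3 + 4)*(-54 + w(-11)) = ((-4 + 6*(-3))*3 + 4)*(-54 + 25) = ((-4 - 18)*3 + 4)*(-29) = (-22*3 + 4)*(-29) = (-66 + 4)*(-29) = -62*(-29) = 1798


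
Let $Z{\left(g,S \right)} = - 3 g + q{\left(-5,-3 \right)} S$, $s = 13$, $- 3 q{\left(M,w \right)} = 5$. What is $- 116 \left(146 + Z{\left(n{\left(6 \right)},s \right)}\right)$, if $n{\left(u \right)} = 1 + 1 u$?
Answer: $- \frac{35960}{3} \approx -11987.0$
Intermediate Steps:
$q{\left(M,w \right)} = - \frac{5}{3}$ ($q{\left(M,w \right)} = \left(- \frac{1}{3}\right) 5 = - \frac{5}{3}$)
$n{\left(u \right)} = 1 + u$
$Z{\left(g,S \right)} = - 3 g - \frac{5 S}{3}$
$- 116 \left(146 + Z{\left(n{\left(6 \right)},s \right)}\right) = - 116 \left(146 - \left(\frac{65}{3} + 3 \left(1 + 6\right)\right)\right) = - 116 \left(146 - \frac{128}{3}\right) = \left(-116\right) \frac{310}{3} = - \frac{35960}{3}$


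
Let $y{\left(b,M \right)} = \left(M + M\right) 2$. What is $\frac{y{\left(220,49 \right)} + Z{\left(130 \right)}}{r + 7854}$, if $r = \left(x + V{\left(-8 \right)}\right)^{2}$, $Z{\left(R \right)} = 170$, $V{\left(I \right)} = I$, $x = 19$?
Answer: $\frac{366}{7975} \approx 0.045893$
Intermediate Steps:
$y{\left(b,M \right)} = 4 M$ ($y{\left(b,M \right)} = 2 M 2 = 4 M$)
$r = 121$ ($r = \left(19 - 8\right)^{2} = 11^{2} = 121$)
$\frac{y{\left(220,49 \right)} + Z{\left(130 \right)}}{r + 7854} = \frac{4 \cdot 49 + 170}{121 + 7854} = \frac{196 + 170}{7975} = 366 \cdot \frac{1}{7975} = \frac{366}{7975}$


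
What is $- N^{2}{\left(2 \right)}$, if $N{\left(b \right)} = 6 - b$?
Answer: $-16$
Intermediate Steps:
$- N^{2}{\left(2 \right)} = - \left(6 - 2\right)^{2} = - 4^{2} = \left(-1\right) 16 = -16$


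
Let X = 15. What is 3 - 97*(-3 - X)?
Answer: 1749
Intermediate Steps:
3 - 97*(-3 - X) = 3 - 97*(-3 - 1*15) = 3 - 97*(-3 - 15) = 3 - 97*(-18) = 3 + 1746 = 1749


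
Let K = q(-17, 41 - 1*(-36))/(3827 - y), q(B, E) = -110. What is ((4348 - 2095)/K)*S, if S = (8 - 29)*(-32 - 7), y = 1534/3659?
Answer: -25835590157013/402490 ≈ -6.4189e+7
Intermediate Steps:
y = 1534/3659 (y = 1534*(1/3659) = 1534/3659 ≈ 0.41924)
K = -402490/14001459 (K = -110/(3827 - 1*1534/3659) = -110/(3827 - 1534/3659) = -110/14001459/3659 = -110*3659/14001459 = -402490/14001459 ≈ -0.028746)
S = 819 (S = -21*(-39) = 819)
((4348 - 2095)/K)*S = ((4348 - 2095)/(-402490/14001459))*819 = (2253*(-14001459/402490))*819 = -31545287127/402490*819 = -25835590157013/402490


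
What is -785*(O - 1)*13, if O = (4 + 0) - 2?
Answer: -10205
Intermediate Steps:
O = 2 (O = 4 - 2 = 2)
-785*(O - 1)*13 = -785*(2 - 1)*13 = -785*13 = -10205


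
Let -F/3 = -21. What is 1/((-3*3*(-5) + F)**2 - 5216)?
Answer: 1/6448 ≈ 0.00015509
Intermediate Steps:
F = 63 (F = -3*(-21) = 63)
1/((-3*3*(-5) + F)**2 - 5216) = 1/((-3*3*(-5) + 63)**2 - 5216) = 1/((-9*(-5) + 63)**2 - 5216) = 1/((45 + 63)**2 - 5216) = 1/(108**2 - 5216) = 1/(11664 - 5216) = 1/6448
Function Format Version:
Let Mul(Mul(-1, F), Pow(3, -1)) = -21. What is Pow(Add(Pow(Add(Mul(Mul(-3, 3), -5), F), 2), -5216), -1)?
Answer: Rational(1, 6448) ≈ 0.00015509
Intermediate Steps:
F = 63 (F = Mul(-3, -21) = 63)
Pow(Add(Pow(Add(Mul(Mul(-3, 3), -5), F), 2), -5216), -1) = Pow(Add(Pow(Add(Mul(Mul(-3, 3), -5), 63), 2), -5216), -1) = Pow(Add(Pow(Add(Mul(-9, -5), 63), 2), -5216), -1) = Pow(Add(Pow(Add(45, 63), 2), -5216), -1) = Pow(Add(Pow(108, 2), -5216), -1) = Pow(Add(11664, -5216), -1) = Pow(6448, -1) = Rational(1, 6448)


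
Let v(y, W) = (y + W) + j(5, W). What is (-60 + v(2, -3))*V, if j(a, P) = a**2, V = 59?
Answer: -2124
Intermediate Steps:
v(y, W) = 25 + W + y (v(y, W) = (y + W) + 5**2 = (W + y) + 25 = 25 + W + y)
(-60 + v(2, -3))*V = (-60 + (25 - 3 + 2))*59 = (-60 + 24)*59 = -36*59 = -2124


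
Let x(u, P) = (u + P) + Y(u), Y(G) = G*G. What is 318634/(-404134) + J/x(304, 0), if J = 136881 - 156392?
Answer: -18714401477/18735652240 ≈ -0.99887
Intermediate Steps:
J = -19511
Y(G) = G**2
x(u, P) = P + u + u**2 (x(u, P) = (u + P) + u**2 = (P + u) + u**2 = P + u + u**2)
318634/(-404134) + J/x(304, 0) = 318634/(-404134) - 19511/(0 + 304 + 304**2) = 318634*(-1/404134) - 19511/(0 + 304 + 92416) = -159317/202067 - 19511/92720 = -18714401477/18735652240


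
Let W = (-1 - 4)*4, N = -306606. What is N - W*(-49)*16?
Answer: -322286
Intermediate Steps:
W = -20 (W = -5*4 = -20)
N - W*(-49)*16 = -306606 - (-20*(-49))*16 = -306606 - 980*16 = -306606 - 1*15680 = -306606 - 15680 = -322286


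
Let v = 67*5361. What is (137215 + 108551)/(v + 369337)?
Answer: 122883/364262 ≈ 0.33735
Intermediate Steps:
v = 359187
(137215 + 108551)/(v + 369337) = (137215 + 108551)/(359187 + 369337) = 245766/728524 = 245766*(1/728524) = 122883/364262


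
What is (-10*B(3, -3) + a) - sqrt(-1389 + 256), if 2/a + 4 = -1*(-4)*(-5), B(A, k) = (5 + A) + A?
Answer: -1321/12 - I*sqrt(1133) ≈ -110.08 - 33.66*I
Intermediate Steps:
B(A, k) = 5 + 2*A
a = -1/12 (a = 2/(-4 - 1*(-4)*(-5)) = 2/(-4 + 4*(-5)) = 2/(-4 - 20) = 2/(-24) = 2*(-1/24) = -1/12 ≈ -0.083333)
(-10*B(3, -3) + a) - sqrt(-1389 + 256) = (-10*(5 + 2*3) - 1/12) - sqrt(-1389 + 256) = (-10*(5 + 6) - 1/12) - sqrt(-1133) = (-10*11 - 1/12) - I*sqrt(1133) = (-110 - 1/12) - I*sqrt(1133) = -1321/12 - I*sqrt(1133)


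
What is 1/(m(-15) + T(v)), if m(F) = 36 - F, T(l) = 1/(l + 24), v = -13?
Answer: 11/562 ≈ 0.019573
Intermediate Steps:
T(l) = 1/(24 + l)
1/(m(-15) + T(v)) = 1/((36 - 1*(-15)) + 1/(24 - 13)) = 1/((36 + 15) + 1/11) = 1/(51 + 1/11) = 1/(562/11) = 11/562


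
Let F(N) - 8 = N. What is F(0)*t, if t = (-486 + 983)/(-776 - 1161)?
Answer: -3976/1937 ≈ -2.0527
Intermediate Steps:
F(N) = 8 + N
t = -497/1937 (t = 497/(-1937) = 497*(-1/1937) = -497/1937 ≈ -0.25658)
F(0)*t = (8 + 0)*(-497/1937) = 8*(-497/1937) = -3976/1937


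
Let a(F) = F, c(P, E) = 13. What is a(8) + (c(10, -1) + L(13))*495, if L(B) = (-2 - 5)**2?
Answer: 30698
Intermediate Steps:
L(B) = 49 (L(B) = (-7)**2 = 49)
a(8) + (c(10, -1) + L(13))*495 = 8 + (13 + 49)*495 = 8 + 62*495 = 8 + 30690 = 30698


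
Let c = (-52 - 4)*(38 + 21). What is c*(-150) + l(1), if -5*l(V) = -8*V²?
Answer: 2478008/5 ≈ 4.9560e+5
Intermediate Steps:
l(V) = 8*V²/5 (l(V) = -(-8)*V²/5 = 8*V²/5)
c = -3304 (c = -56*59 = -3304)
c*(-150) + l(1) = -3304*(-150) + (8/5)*1² = 495600 + (8/5)*1 = 495600 + 8/5 = 2478008/5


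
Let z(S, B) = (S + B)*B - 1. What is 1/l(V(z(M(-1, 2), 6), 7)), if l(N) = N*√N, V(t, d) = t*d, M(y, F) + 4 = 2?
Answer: √161/25921 ≈ 0.00048951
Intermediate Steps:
M(y, F) = -2 (M(y, F) = -4 + 2 = -2)
z(S, B) = -1 + B*(B + S) (z(S, B) = (B + S)*B - 1 = B*(B + S) - 1 = -1 + B*(B + S))
V(t, d) = d*t
l(N) = N^(3/2)
1/l(V(z(M(-1, 2), 6), 7)) = 1/((7*(-1 + 6² + 6*(-2)))^(3/2)) = 1/((7*(-1 + 36 - 12))^(3/2)) = 1/((7*23)^(3/2)) = 1/(161^(3/2)) = 1/(161*√161) = √161/25921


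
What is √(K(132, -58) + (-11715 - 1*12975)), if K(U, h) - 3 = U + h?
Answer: I*√24613 ≈ 156.89*I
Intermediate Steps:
K(U, h) = 3 + U + h (K(U, h) = 3 + (U + h) = 3 + U + h)
√(K(132, -58) + (-11715 - 1*12975)) = √((3 + 132 - 58) + (-11715 - 1*12975)) = √(77 + (-11715 - 12975)) = √(77 - 24690) = √(-24613) = I*√24613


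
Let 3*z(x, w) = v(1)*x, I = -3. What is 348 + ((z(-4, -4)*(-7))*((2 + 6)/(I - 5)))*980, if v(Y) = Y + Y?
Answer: -53836/3 ≈ -17945.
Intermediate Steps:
v(Y) = 2*Y
z(x, w) = 2*x/3 (z(x, w) = ((2*1)*x)/3 = (2*x)/3 = 2*x/3)
348 + ((z(-4, -4)*(-7))*((2 + 6)/(I - 5)))*980 = 348 + ((((⅔)*(-4))*(-7))*((2 + 6)/(-3 - 5)))*980 = 348 + ((-8/3*(-7))*(8/(-8)))*980 = 348 + (56*(8*(-⅛))/3)*980 = 348 + ((56/3)*(-1))*980 = 348 - 56/3*980 = 348 - 54880/3 = -53836/3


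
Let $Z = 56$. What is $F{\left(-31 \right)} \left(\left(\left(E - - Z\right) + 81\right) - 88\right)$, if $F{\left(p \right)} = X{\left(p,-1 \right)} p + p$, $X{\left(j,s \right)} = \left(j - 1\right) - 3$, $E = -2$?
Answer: $49538$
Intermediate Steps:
$X{\left(j,s \right)} = -4 + j$ ($X{\left(j,s \right)} = \left(-1 + j\right) - 3 = -4 + j$)
$F{\left(p \right)} = p + p \left(-4 + p\right)$ ($F{\left(p \right)} = \left(-4 + p\right) p + p = p \left(-4 + p\right) + p = p + p \left(-4 + p\right)$)
$F{\left(-31 \right)} \left(\left(\left(E - - Z\right) + 81\right) - 88\right) = - 31 \left(-3 - 31\right) \left(\left(\left(-2 - \left(-1\right) 56\right) + 81\right) - 88\right) = \left(-31\right) \left(-34\right) \left(\left(\left(-2 - -56\right) + 81\right) - 88\right) = 1054 \left(\left(\left(-2 + 56\right) + 81\right) - 88\right) = 1054 \left(\left(54 + 81\right) - 88\right) = 1054 \left(135 - 88\right) = 1054 \cdot 47 = 49538$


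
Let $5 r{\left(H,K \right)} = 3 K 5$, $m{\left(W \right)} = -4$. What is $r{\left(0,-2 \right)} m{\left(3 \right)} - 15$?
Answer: $9$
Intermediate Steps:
$r{\left(H,K \right)} = 3 K$ ($r{\left(H,K \right)} = \frac{3 K 5}{5} = \frac{15 K}{5} = 3 K$)
$r{\left(0,-2 \right)} m{\left(3 \right)} - 15 = 3 \left(-2\right) \left(-4\right) - 15 = \left(-6\right) \left(-4\right) - 15 = 24 - 15 = 9$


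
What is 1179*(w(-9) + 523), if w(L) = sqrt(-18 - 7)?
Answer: 616617 + 5895*I ≈ 6.1662e+5 + 5895.0*I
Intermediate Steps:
w(L) = 5*I (w(L) = sqrt(-25) = 5*I)
1179*(w(-9) + 523) = 1179*(5*I + 523) = 1179*(523 + 5*I) = 616617 + 5895*I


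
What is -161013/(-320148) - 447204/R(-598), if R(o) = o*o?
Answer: -7132714445/9540517116 ≈ -0.74762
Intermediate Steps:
R(o) = o²
-161013/(-320148) - 447204/R(-598) = -161013/(-320148) - 447204/((-598)²) = -161013*(-1/320148) - 447204/357604 = 53671/106716 - 447204*1/357604 = 53671/106716 - 111801/89401 = -7132714445/9540517116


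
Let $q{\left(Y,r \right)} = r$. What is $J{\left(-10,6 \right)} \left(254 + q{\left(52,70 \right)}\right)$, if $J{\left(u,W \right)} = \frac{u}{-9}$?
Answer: $360$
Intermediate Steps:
$J{\left(u,W \right)} = - \frac{u}{9}$ ($J{\left(u,W \right)} = u \left(- \frac{1}{9}\right) = - \frac{u}{9}$)
$J{\left(-10,6 \right)} \left(254 + q{\left(52,70 \right)}\right) = \left(- \frac{1}{9}\right) \left(-10\right) \left(254 + 70\right) = \frac{10}{9} \cdot 324 = 360$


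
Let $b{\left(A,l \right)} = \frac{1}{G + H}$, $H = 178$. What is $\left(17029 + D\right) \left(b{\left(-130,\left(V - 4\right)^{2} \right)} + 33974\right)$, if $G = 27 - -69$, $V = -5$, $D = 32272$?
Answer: $\frac{458936944977}{274} \approx 1.675 \cdot 10^{9}$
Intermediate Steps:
$G = 96$ ($G = 27 + 69 = 96$)
$b{\left(A,l \right)} = \frac{1}{274}$ ($b{\left(A,l \right)} = \frac{1}{96 + 178} = \frac{1}{274}$)
$\left(17029 + D\right) \left(b{\left(-130,\left(V - 4\right)^{2} \right)} + 33974\right) = \left(17029 + 32272\right) \left(\frac{1}{274} + 33974\right) = 49301 \cdot \frac{9308877}{274} = \frac{458936944977}{274}$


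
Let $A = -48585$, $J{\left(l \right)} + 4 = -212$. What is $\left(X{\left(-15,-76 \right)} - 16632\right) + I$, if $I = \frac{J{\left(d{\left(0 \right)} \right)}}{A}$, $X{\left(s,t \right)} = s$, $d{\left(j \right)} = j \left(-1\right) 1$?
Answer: $- \frac{269598093}{16195} \approx -16647.0$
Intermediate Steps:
$d{\left(j \right)} = - j$ ($d{\left(j \right)} = - j 1 = - j$)
$J{\left(l \right)} = -216$ ($J{\left(l \right)} = -4 - 212 = -216$)
$I = \frac{72}{16195}$ ($I = - \frac{216}{-48585} = \left(-216\right) \left(- \frac{1}{48585}\right) = \frac{72}{16195} \approx 0.0044458$)
$\left(X{\left(-15,-76 \right)} - 16632\right) + I = \left(-15 - 16632\right) + \frac{72}{16195} = -16647 + \frac{72}{16195} = - \frac{269598093}{16195}$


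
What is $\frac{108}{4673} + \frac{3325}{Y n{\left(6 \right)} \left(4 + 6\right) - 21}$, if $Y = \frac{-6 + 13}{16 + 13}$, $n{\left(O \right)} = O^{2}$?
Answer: $\frac{64400059}{1275729} \approx 50.481$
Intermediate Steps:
$Y = \frac{7}{29} \approx 0.24138$
$\frac{108}{4673} + \frac{3325}{Y n{\left(6 \right)} \left(4 + 6\right) - 21} = \frac{108}{4673} + \frac{3325}{\frac{7 \cdot 6^{2} \left(4 + 6\right)}{29} - 21} = 108 \cdot \frac{1}{4673} + \frac{3325}{\frac{7 \cdot 36 \cdot 10}{29} - 21} = \frac{108}{4673} + \frac{3325}{\frac{7}{29} \cdot 360 - 21} = \frac{108}{4673} + \frac{3325}{\frac{2520}{29} - 21} = \frac{108}{4673} + \frac{3325}{\frac{1911}{29}} = \frac{108}{4673} + 3325 \cdot \frac{29}{1911} = \frac{108}{4673} + \frac{13775}{273} = \frac{64400059}{1275729}$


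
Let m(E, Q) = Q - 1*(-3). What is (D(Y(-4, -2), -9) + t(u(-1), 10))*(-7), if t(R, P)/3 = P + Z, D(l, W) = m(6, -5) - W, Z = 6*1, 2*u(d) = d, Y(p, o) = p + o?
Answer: -385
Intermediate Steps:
Y(p, o) = o + p
m(E, Q) = 3 + Q (m(E, Q) = Q + 3 = 3 + Q)
u(d) = d/2
Z = 6
D(l, W) = -2 - W (D(l, W) = (3 - 5) - W = -2 - W)
t(R, P) = 18 + 3*P (t(R, P) = 3*(P + 6) = 3*(6 + P) = 18 + 3*P)
(D(Y(-4, -2), -9) + t(u(-1), 10))*(-7) = ((-2 - 1*(-9)) + (18 + 3*10))*(-7) = ((-2 + 9) + (18 + 30))*(-7) = (7 + 48)*(-7) = 55*(-7) = -385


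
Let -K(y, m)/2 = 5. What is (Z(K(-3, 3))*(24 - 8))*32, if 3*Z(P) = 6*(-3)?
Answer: -3072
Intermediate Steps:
K(y, m) = -10 (K(y, m) = -2*5 = -10)
Z(P) = -6 (Z(P) = (6*(-3))/3 = (1/3)*(-18) = -6)
(Z(K(-3, 3))*(24 - 8))*32 = -6*(24 - 8)*32 = -6*16*32 = -96*32 = -3072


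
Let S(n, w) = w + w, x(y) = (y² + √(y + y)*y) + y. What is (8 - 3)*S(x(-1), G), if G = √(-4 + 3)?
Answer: 10*I ≈ 10.0*I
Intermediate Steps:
G = I (G = √(-1) = I ≈ 1.0*I)
x(y) = y + y² + √2*y^(3/2) (x(y) = (y² + √(2*y)*y) + y = (y² + (√2*√y)*y) + y = (y² + √2*y^(3/2)) + y = y + y² + √2*y^(3/2))
S(n, w) = 2*w
(8 - 3)*S(x(-1), G) = (8 - 3)*(2*I) = 5*(2*I) = 10*I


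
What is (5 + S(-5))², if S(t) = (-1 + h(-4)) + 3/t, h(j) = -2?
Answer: 49/25 ≈ 1.9600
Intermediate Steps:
S(t) = -3 + 3/t (S(t) = (-1 - 2) + 3/t = -3 + 3/t)
(5 + S(-5))² = (5 + (-3 + 3/(-5)))² = (5 + (-3 + 3*(-⅕)))² = (5 + (-3 - ⅗))² = (5 - 18/5)² = (7/5)² = 49/25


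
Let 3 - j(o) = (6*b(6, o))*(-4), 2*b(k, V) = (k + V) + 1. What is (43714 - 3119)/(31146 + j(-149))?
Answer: 8119/5889 ≈ 1.3787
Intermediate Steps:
b(k, V) = ½ + V/2 + k/2 (b(k, V) = ((k + V) + 1)/2 = ((V + k) + 1)/2 = (1 + V + k)/2 = ½ + V/2 + k/2)
j(o) = 87 + 12*o (j(o) = 3 - 6*(½ + o/2 + (½)*6)*(-4) = 3 - 6*(½ + o/2 + 3)*(-4) = 3 - 6*(7/2 + o/2)*(-4) = 3 - (21 + 3*o)*(-4) = 3 - (-84 - 12*o) = 3 + (84 + 12*o) = 87 + 12*o)
(43714 - 3119)/(31146 + j(-149)) = (43714 - 3119)/(31146 + (87 + 12*(-149))) = 40595/(31146 + (87 - 1788)) = 40595/(31146 - 1701) = 40595/29445 = 40595*(1/29445) = 8119/5889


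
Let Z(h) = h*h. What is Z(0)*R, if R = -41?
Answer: 0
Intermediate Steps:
Z(h) = h²
Z(0)*R = 0²*(-41) = 0*(-41) = 0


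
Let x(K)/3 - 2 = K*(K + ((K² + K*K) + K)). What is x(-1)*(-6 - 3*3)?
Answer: -90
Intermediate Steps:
x(K) = 6 + 3*K*(2*K + 2*K²) (x(K) = 6 + 3*(K*(K + ((K² + K*K) + K))) = 6 + 3*(K*(K + ((K² + K²) + K))) = 6 + 3*(K*(K + (2*K² + K))) = 6 + 3*(K*(K + (K + 2*K²))) = 6 + 3*(K*(2*K + 2*K²)) = 6 + 3*K*(2*K + 2*K²))
x(-1)*(-6 - 3*3) = (6 + 6*(-1)² + 6*(-1)³)*(-6 - 3*3) = (6 + 6*1 + 6*(-1))*(-6 - 9) = (6 + 6 - 6)*(-15) = 6*(-15) = -90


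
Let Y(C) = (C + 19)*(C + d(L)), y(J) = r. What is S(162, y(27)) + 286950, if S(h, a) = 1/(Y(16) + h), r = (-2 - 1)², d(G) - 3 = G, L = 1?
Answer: 247350901/862 ≈ 2.8695e+5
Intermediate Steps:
d(G) = 3 + G
r = 9 (r = (-3)² = 9)
y(J) = 9
Y(C) = (4 + C)*(19 + C) (Y(C) = (C + 19)*(C + (3 + 1)) = (19 + C)*(C + 4) = (19 + C)*(4 + C) = (4 + C)*(19 + C))
S(h, a) = 1/(700 + h) (S(h, a) = 1/((76 + 16² + 23*16) + h) = 1/((76 + 256 + 368) + h) = 1/(700 + h))
S(162, y(27)) + 286950 = 1/(700 + 162) + 286950 = 1/862 + 286950 = 247350901/862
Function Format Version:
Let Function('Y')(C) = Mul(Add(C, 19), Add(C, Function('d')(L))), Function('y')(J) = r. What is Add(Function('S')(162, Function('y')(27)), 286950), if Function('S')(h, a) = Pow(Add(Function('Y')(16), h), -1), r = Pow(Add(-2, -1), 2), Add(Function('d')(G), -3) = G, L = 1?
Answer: Rational(247350901, 862) ≈ 2.8695e+5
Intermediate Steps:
Function('d')(G) = Add(3, G)
r = 9 (r = Pow(-3, 2) = 9)
Function('y')(J) = 9
Function('Y')(C) = Mul(Add(4, C), Add(19, C)) (Function('Y')(C) = Mul(Add(C, 19), Add(C, Add(3, 1))) = Mul(Add(19, C), Add(C, 4)) = Mul(Add(19, C), Add(4, C)) = Mul(Add(4, C), Add(19, C)))
Function('S')(h, a) = Pow(Add(700, h), -1) (Function('S')(h, a) = Pow(Add(Add(76, Pow(16, 2), Mul(23, 16)), h), -1) = Pow(Add(Add(76, 256, 368), h), -1) = Pow(Add(700, h), -1))
Add(Function('S')(162, Function('y')(27)), 286950) = Add(Pow(Add(700, 162), -1), 286950) = Add(Pow(862, -1), 286950) = Add(Rational(1, 862), 286950) = Rational(247350901, 862)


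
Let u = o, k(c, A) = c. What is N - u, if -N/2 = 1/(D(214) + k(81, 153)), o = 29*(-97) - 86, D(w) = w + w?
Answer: 1475589/509 ≈ 2899.0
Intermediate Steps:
D(w) = 2*w
o = -2899 (o = -2813 - 86 = -2899)
u = -2899
N = -2/509 (N = -2/(2*214 + 81) = -2/(428 + 81) = -2/509 ≈ -0.0039293)
N - u = -2/509 - 1*(-2899) = -2/509 + 2899 = 1475589/509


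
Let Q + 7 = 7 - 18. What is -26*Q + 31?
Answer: 499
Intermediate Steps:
Q = -18 (Q = -7 + (7 - 18) = -7 - 11 = -18)
-26*Q + 31 = -26*(-18) + 31 = 468 + 31 = 499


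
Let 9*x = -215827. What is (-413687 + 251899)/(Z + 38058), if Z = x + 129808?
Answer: -1456092/1294967 ≈ -1.1244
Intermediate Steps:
x = -215827/9 (x = (1/9)*(-215827) = -215827/9 ≈ -23981.)
Z = 952445/9 (Z = -215827/9 + 129808 = 952445/9 ≈ 1.0583e+5)
(-413687 + 251899)/(Z + 38058) = (-413687 + 251899)/(952445/9 + 38058) = -161788/1294967/9 = -161788*9/1294967 = -1456092/1294967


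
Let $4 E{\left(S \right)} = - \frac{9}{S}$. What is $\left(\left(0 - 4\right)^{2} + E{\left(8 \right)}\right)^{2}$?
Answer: $\frac{253009}{1024} \approx 247.08$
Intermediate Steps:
$E{\left(S \right)} = - \frac{9}{4 S}$ ($E{\left(S \right)} = \frac{\left(-9\right) \frac{1}{S}}{4} = - \frac{9}{4 S}$)
$\left(\left(0 - 4\right)^{2} + E{\left(8 \right)}\right)^{2} = \left(\left(0 - 4\right)^{2} - \frac{9}{4 \cdot 8}\right)^{2} = \left(\left(-4\right)^{2} - \frac{9}{32}\right)^{2} = \left(16 - \frac{9}{32}\right)^{2} = \left(\frac{503}{32}\right)^{2} = \frac{253009}{1024}$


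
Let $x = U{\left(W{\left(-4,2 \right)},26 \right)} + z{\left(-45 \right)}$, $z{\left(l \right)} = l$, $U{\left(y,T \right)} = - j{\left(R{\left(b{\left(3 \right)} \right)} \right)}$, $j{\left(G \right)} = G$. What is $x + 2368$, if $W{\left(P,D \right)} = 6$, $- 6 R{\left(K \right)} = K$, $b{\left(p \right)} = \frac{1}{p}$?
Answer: $\frac{41815}{18} \approx 2323.1$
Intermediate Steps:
$R{\left(K \right)} = - \frac{K}{6}$
$U{\left(y,T \right)} = \frac{1}{18}$ ($U{\left(y,T \right)} = - \frac{-1}{6 \cdot 3} = \left(-1\right) \left(- \frac{1}{18}\right) = \frac{1}{18}$)
$x = - \frac{809}{18}$ ($x = \frac{1}{18} - 45 = - \frac{809}{18} \approx -44.944$)
$x + 2368 = - \frac{809}{18} + 2368 = \frac{41815}{18}$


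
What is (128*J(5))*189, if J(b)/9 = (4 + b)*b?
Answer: 9797760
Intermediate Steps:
J(b) = 9*b*(4 + b) (J(b) = 9*((4 + b)*b) = 9*(b*(4 + b)) = 9*b*(4 + b))
(128*J(5))*189 = (128*(9*5*(4 + 5)))*189 = (128*(9*5*9))*189 = (128*405)*189 = 51840*189 = 9797760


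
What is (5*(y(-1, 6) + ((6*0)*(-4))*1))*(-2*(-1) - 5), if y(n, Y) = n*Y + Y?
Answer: 0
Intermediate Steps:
y(n, Y) = Y + Y*n (y(n, Y) = Y*n + Y = Y + Y*n)
(5*(y(-1, 6) + ((6*0)*(-4))*1))*(-2*(-1) - 5) = (5*(6*(1 - 1) + ((6*0)*(-4))*1))*(-2*(-1) - 5) = (5*(6*0 + (0*(-4))*1))*(2 - 5) = (5*(0 + 0*1))*(-3) = (5*(0 + 0))*(-3) = (5*0)*(-3) = 0*(-3) = 0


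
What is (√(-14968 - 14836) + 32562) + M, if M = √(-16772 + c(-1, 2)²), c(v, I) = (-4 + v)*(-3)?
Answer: 32562 + I*√16547 + 2*I*√7451 ≈ 32562.0 + 301.27*I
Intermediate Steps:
c(v, I) = 12 - 3*v
M = I*√16547 (M = √(-16772 + (12 - 3*(-1))²) = √(-16772 + (12 + 3)²) = √(-16772 + 15²) = √(-16772 + 225) = √(-16547) = I*√16547 ≈ 128.64*I)
(√(-14968 - 14836) + 32562) + M = (√(-14968 - 14836) + 32562) + I*√16547 = (√(-29804) + 32562) + I*√16547 = (2*I*√7451 + 32562) + I*√16547 = (32562 + 2*I*√7451) + I*√16547 = 32562 + I*√16547 + 2*I*√7451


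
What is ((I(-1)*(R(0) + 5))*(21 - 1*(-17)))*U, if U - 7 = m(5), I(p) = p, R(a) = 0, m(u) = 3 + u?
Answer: -2850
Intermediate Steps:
U = 15 (U = 7 + (3 + 5) = 7 + 8 = 15)
((I(-1)*(R(0) + 5))*(21 - 1*(-17)))*U = ((-(0 + 5))*(21 - 1*(-17)))*15 = ((-1*5)*(21 + 17))*15 = -5*38*15 = -190*15 = -2850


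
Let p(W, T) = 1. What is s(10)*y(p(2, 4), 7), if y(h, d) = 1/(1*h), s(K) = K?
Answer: 10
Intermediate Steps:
y(h, d) = 1/h
s(10)*y(p(2, 4), 7) = 10/1 = 10*1 = 10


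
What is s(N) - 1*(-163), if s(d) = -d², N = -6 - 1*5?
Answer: 42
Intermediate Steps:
N = -11 (N = -6 - 5 = -11)
s(N) - 1*(-163) = -1*(-11)² - 1*(-163) = -1*121 + 163 = -121 + 163 = 42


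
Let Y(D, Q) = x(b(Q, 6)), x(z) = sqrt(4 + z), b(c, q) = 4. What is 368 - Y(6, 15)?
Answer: 368 - 2*sqrt(2) ≈ 365.17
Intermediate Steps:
Y(D, Q) = 2*sqrt(2) (Y(D, Q) = sqrt(4 + 4) = sqrt(8) = 2*sqrt(2))
368 - Y(6, 15) = 368 - 2*sqrt(2)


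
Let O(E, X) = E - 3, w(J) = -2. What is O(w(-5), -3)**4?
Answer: 625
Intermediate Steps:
O(E, X) = -3 + E
O(w(-5), -3)**4 = (-3 - 2)**4 = (-5)**4 = 625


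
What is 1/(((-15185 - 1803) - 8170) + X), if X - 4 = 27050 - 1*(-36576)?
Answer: 1/38472 ≈ 2.5993e-5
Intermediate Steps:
X = 63630 (X = 4 + (27050 - 1*(-36576)) = 4 + (27050 + 36576) = 4 + 63626 = 63630)
1/(((-15185 - 1803) - 8170) + X) = 1/(((-15185 - 1803) - 8170) + 63630) = 1/((-16988 - 8170) + 63630) = 1/(-25158 + 63630) = 1/38472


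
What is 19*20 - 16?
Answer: 364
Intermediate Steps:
19*20 - 16 = 380 - 16 = 364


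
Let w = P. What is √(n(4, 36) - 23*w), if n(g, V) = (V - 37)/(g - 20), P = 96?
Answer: I*√35327/4 ≈ 46.989*I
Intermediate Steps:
n(g, V) = (-37 + V)/(-20 + g)
w = 96
√(n(4, 36) - 23*w) = √((-37 + 36)/(-20 + 4) - 23*96) = √(-1/(-16) - 2208) = √(-1/16*(-1) - 2208) = √(1/16 - 2208) = √(-35327/16) = I*√35327/4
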